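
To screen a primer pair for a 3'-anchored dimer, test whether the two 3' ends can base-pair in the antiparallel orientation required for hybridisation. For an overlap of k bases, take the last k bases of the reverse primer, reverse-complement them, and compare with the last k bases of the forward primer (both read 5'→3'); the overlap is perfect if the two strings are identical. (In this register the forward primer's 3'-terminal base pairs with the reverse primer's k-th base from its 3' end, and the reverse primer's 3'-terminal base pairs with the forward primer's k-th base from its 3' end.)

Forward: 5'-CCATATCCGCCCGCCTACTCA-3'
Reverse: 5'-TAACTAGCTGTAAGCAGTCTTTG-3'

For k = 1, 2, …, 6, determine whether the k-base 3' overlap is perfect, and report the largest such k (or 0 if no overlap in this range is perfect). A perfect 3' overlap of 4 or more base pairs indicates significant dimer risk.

Longest perfect overlap: 2 complementary base pairs; below the dimer-risk threshold (threshold 4).

Last 6 bases (5'→3') — forward …TACTCA, reverse …TCTTTG.
Reverse complement of the reverse primer's last 6 bases: CAAAGA; its first k bases are the reverse complement of the reverse primer's last k bases, so a perfect k-base overlap needs the forward primer's last k bases to equal them.
Comparing (forward last k vs required): k=1: A vs C ✗; k=2: CA vs CA ✓; k=3: TCA vs CAA ✗; k=4: CTCA vs CAAA ✗; k=5: ACTCA vs CAAAG ✗; k=6: TACTCA vs CAAAGA ✗.
Only k = 2 is perfect, so the longest perfect 3' overlap is 2.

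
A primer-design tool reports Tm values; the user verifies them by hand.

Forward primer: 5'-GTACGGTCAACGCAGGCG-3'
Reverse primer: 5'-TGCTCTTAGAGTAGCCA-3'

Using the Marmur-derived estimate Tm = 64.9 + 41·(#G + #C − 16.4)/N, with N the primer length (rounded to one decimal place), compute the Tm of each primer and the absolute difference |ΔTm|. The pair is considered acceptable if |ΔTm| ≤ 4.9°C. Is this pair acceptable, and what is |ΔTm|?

|ΔTm| = 10.3°C; the pair is not acceptable.

Forward: G+C = 12, N = 18 → Tm = 64.9 + 41·(12 − 16.4)/18 = 54.9°C.
Reverse: G+C = 8, N = 17 → Tm = 64.9 + 41·(8 − 16.4)/17 = 44.6°C.
|ΔTm| = |54.9 − 44.6| = 10.3°C, > 4.9°C.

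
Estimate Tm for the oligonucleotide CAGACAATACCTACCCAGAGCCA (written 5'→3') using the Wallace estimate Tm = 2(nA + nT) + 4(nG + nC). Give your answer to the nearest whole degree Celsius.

Base counts: A=9, T=2, G=3, C=9 (length 23).
Tm = 2·(9+2) + 4·(3+9) = 2·11 + 4·12 = 22 + 48 = 70°C.

70°C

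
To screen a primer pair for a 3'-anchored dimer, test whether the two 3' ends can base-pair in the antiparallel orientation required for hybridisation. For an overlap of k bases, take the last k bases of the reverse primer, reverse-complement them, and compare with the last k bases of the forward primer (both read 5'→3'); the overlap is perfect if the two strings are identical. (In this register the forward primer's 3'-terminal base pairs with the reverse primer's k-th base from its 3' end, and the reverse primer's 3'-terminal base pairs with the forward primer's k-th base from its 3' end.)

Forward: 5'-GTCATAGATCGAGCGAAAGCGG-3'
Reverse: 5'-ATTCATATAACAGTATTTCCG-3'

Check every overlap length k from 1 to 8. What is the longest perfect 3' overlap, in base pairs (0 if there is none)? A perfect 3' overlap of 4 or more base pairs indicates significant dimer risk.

Longest perfect overlap: 3 complementary base pairs; below the dimer-risk threshold (threshold 4).

Last 8 bases (5'→3') — forward …GAAAGCGG, reverse …TATTTCCG.
Reverse complement of the reverse primer's last 8 bases: CGGAAATA; its first k bases are the reverse complement of the reverse primer's last k bases, so a perfect k-base overlap needs the forward primer's last k bases to equal them.
Comparing (forward last k vs required): k=1: G vs C ✗; k=2: GG vs CG ✗; k=3: CGG vs CGG ✓; k=4: GCGG vs CGGA ✗; k=5: AGCGG vs CGGAA ✗; k=6: AAGCGG vs CGGAAA ✗; k=7: AAAGCGG vs CGGAAAT ✗; k=8: GAAAGCGG vs CGGAAATA ✗.
Only k = 3 is perfect, so the longest perfect 3' overlap is 3.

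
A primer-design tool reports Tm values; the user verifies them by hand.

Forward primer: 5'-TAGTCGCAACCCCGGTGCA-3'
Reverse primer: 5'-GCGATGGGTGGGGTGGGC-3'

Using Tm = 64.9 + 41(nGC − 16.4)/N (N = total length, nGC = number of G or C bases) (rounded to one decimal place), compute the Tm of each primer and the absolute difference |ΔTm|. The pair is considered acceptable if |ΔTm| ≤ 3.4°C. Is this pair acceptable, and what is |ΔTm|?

|ΔTm| = 4.0°C; the pair is not acceptable.

Forward: G+C = 12, N = 19 → Tm = 64.9 + 41·(12 − 16.4)/19 = 55.4°C.
Reverse: G+C = 14, N = 18 → Tm = 64.9 + 41·(14 − 16.4)/18 = 59.4°C.
|ΔTm| = |55.4 − 59.4| = 4.0°C, > 3.4°C.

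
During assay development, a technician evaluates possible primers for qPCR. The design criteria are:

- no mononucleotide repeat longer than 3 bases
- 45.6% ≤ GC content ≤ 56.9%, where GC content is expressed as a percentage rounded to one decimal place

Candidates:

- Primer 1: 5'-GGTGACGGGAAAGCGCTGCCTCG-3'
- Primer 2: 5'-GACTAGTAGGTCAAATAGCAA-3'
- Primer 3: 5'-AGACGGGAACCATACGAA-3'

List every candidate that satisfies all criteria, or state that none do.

Primer 1 (23 nt, A=4 T=3 G=10 C=6): longest run = 3 ✓; GC 16/23 = 69.6%, outside 45.6–56.9% ✗ — fails.
Primer 2 (21 nt, A=9 T=4 G=5 C=3): longest run = 3 ✓; GC 8/21 = 38.1%, outside 45.6–56.9% ✗ — fails.
Primer 3 (18 nt, A=8 T=1 G=5 C=4): longest run = 3 ✓; GC 9/18 = 50.0% ✓ — passes.

Primer 3 only.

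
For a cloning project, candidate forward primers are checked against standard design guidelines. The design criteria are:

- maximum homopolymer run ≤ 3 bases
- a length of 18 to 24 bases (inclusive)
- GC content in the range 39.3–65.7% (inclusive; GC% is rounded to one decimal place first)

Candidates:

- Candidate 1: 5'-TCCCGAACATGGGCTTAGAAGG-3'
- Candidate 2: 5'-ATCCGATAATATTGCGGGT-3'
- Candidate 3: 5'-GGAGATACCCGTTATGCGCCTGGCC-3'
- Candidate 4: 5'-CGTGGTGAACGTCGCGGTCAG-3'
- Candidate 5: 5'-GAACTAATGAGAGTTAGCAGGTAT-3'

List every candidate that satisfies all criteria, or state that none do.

Candidate 1 (22 nt, A=6 T=4 G=7 C=5): longest run = 3 ✓; length 22 ✓; GC 12/22 = 54.5% ✓ — passes.
Candidate 2 (19 nt, A=5 T=6 G=5 C=3): longest run = 3 ✓; length 19 ✓; GC 8/19 = 42.1% ✓ — passes.
Candidate 3 (25 nt, A=4 T=5 G=8 C=8): longest run = 3 ✓; length 25, outside 18–24 ✗; GC 16/25 = 64.0% ✓ — fails.
Candidate 4 (21 nt, A=3 T=4 G=9 C=5): longest run = 2 ✓; length 21 ✓; GC 14/21 = 66.7%, outside 39.3–65.7% ✗ — fails.
Candidate 5 (24 nt, A=9 T=6 G=7 C=2): longest run = 2 ✓; length 24 ✓; GC 9/24 = 37.5%, outside 39.3–65.7% ✗ — fails.

Candidate 1 and Candidate 2.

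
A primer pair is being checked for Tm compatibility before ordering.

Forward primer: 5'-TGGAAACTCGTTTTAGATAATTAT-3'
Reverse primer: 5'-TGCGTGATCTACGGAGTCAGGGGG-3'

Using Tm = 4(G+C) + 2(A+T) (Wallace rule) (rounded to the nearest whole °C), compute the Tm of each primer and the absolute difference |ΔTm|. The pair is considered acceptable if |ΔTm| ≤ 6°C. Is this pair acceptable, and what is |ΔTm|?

Forward: A=8 T=10 G=4 C=2 → Tm = 2·18 + 4·6 = 60°C.
Reverse: A=4 T=5 G=11 C=4 → Tm = 2·9 + 4·15 = 78°C.
|ΔTm| = |60 − 78| = 18°C, > 6°C.

|ΔTm| = 18°C; the pair is not acceptable.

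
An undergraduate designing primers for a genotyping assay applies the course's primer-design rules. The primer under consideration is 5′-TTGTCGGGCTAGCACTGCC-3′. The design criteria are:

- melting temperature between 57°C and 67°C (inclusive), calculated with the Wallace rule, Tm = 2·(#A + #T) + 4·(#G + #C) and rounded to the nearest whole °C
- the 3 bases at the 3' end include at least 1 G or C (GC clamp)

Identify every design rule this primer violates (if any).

Meets all criteria.

Base counts: A=2, T=5, G=6, C=6 (length 19).
Tm: Tm = 2·7 + 4·12 = 62°C ✓
GC clamp: 3' end GCC has 3 G/C ✓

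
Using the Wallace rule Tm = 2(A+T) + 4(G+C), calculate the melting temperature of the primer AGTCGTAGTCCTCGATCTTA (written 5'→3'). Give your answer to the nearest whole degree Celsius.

58°C

Base counts: A=4, T=7, G=4, C=5 (length 20).
Tm = 2·(4+7) + 4·(4+5) = 2·11 + 4·9 = 22 + 36 = 58°C.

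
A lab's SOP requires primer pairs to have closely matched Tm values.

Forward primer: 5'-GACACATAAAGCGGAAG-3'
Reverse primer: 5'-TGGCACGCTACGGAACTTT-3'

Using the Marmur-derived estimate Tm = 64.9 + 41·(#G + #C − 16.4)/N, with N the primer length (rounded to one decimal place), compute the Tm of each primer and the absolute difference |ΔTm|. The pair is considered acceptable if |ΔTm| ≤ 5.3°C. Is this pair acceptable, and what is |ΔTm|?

|ΔTm| = 6.5°C; the pair is not acceptable.

Forward: G+C = 8, N = 17 → Tm = 64.9 + 41·(8 − 16.4)/17 = 44.6°C.
Reverse: G+C = 10, N = 19 → Tm = 64.9 + 41·(10 − 16.4)/19 = 51.1°C.
|ΔTm| = |44.6 − 51.1| = 6.5°C, > 5.3°C.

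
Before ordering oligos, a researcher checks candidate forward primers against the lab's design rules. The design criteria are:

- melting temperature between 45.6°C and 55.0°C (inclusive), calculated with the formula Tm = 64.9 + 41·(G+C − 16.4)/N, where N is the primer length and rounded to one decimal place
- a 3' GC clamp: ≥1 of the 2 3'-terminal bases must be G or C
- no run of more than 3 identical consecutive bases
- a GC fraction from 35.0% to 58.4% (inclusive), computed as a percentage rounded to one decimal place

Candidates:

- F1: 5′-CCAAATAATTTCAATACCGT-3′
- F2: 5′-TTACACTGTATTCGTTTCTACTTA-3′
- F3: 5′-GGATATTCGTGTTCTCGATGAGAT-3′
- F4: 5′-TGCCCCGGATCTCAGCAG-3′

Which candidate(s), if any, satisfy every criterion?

None of the candidates satisfy all criteria.

F1 (20 nt, A=8 T=6 G=1 C=5): Tm = 64.9 + 41·(6 − 16.4)/20 = 43.6°C, outside 45.6–55.0°C ✗; 3' end GT has 1 G/C ✓; longest run = 3 ✓; GC 6/20 = 30.0%, outside 35.0–58.4% ✗ — fails.
F2 (24 nt, A=5 T=12 G=2 C=5): Tm = 64.9 + 41·(7 − 16.4)/24 = 48.8°C ✓; 3' end TA has 0 G/C, need ≥1 ✗; longest run = 3 ✓; GC 7/24 = 29.2%, outside 35.0–58.4% ✗ — fails.
F3 (24 nt, A=5 T=9 G=7 C=3): Tm = 64.9 + 41·(10 − 16.4)/24 = 54.0°C ✓; 3' end AT has 0 G/C, need ≥1 ✗; longest run = 2 ✓; GC 10/24 = 41.7% ✓ — fails.
F4 (18 nt, A=3 T=3 G=5 C=7): Tm = 64.9 + 41·(12 − 16.4)/18 = 54.9°C ✓; 3' end AG has 1 G/C ✓; longest run = 4, exceeds 3 ✗; GC 12/18 = 66.7%, outside 35.0–58.4% ✗ — fails.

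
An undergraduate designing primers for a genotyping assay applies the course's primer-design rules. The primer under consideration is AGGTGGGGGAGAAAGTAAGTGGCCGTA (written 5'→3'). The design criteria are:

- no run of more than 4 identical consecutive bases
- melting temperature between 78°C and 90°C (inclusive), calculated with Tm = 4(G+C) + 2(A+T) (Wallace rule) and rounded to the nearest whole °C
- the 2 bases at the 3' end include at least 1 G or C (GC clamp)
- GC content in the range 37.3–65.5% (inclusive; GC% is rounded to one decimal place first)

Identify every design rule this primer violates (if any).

Base counts: A=8, T=4, G=13, C=2 (length 27).
homopolymer run: longest run = 5, exceeds 4 ✗
Tm: Tm = 2·12 + 4·15 = 84°C ✓
GC clamp: 3' end TA has 0 G/C, need ≥1 ✗
GC content: GC 15/27 = 55.6% ✓

Fails: homopolymer run, GC clamp.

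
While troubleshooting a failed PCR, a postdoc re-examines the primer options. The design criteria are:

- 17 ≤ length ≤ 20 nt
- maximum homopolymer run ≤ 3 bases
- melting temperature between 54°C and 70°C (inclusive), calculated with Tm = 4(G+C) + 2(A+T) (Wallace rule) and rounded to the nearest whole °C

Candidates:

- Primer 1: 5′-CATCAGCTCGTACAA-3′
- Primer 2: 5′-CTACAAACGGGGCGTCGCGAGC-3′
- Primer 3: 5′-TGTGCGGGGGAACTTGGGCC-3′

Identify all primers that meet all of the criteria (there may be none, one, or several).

Primer 1 (15 nt, A=5 T=3 G=2 C=5): length 15, outside 17–20 ✗; longest run = 2 ✓; Tm = 2·8 + 4·7 = 44°C, outside 54–70°C ✗ — fails.
Primer 2 (22 nt, A=5 T=2 G=8 C=7): length 22, outside 17–20 ✗; longest run = 4, exceeds 3 ✗; Tm = 2·7 + 4·15 = 74°C, outside 54–70°C ✗ — fails.
Primer 3 (20 nt, A=2 T=4 G=10 C=4): length 20 ✓; longest run = 5, exceeds 3 ✗; Tm = 2·6 + 4·14 = 68°C ✓ — fails.

None of the candidates satisfy all criteria.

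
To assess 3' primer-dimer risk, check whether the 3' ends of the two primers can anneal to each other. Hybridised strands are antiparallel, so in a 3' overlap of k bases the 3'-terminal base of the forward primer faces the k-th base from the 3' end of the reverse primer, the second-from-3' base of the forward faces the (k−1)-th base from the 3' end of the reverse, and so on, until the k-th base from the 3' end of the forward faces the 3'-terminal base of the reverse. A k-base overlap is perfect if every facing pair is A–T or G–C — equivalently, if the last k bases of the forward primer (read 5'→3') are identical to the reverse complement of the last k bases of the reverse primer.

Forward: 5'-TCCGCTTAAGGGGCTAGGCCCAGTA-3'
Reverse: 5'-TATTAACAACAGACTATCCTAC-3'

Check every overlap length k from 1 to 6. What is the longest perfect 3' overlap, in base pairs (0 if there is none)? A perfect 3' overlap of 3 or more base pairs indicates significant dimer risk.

Last 6 bases (5'→3') — forward …CCAGTA, reverse …TCCTAC.
Reverse complement of the reverse primer's last 6 bases: GTAGGA; its first k bases are the reverse complement of the reverse primer's last k bases, so a perfect k-base overlap needs the forward primer's last k bases to equal them.
Comparing (forward last k vs required): k=1: A vs G ✗; k=2: TA vs GT ✗; k=3: GTA vs GTA ✓; k=4: AGTA vs GTAG ✗; k=5: CAGTA vs GTAGG ✗; k=6: CCAGTA vs GTAGGA ✗.
Only k = 3 is perfect, so the longest perfect 3' overlap is 3.

Longest perfect overlap: 3 complementary base pairs; significant dimer risk (threshold 3).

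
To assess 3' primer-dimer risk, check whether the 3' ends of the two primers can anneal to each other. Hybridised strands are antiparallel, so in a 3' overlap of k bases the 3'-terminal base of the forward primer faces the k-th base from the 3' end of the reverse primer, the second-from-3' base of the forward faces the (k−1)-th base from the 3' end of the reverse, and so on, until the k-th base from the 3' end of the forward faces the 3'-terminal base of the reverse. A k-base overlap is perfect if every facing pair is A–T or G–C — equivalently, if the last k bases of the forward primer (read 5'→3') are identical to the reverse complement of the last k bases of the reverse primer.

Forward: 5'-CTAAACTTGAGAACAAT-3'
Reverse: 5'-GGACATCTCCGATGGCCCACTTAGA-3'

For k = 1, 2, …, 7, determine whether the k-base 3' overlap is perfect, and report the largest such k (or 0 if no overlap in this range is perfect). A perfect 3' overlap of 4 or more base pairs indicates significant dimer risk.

Last 7 bases (5'→3') — forward …GAACAAT, reverse …ACTTAGA.
Reverse complement of the reverse primer's last 7 bases: TCTAAGT; its first k bases are the reverse complement of the reverse primer's last k bases, so a perfect k-base overlap needs the forward primer's last k bases to equal them.
Comparing (forward last k vs required): k=1: T vs T ✓; k=2: AT vs TC ✗; k=3: AAT vs TCT ✗; k=4: CAAT vs TCTA ✗; k=5: ACAAT vs TCTAA ✗; k=6: AACAAT vs TCTAAG ✗; k=7: GAACAAT vs TCTAAGT ✗.
Only k = 1 is perfect, so the longest perfect 3' overlap is 1.

Longest perfect overlap: 1 complementary base pair; below the dimer-risk threshold (threshold 4).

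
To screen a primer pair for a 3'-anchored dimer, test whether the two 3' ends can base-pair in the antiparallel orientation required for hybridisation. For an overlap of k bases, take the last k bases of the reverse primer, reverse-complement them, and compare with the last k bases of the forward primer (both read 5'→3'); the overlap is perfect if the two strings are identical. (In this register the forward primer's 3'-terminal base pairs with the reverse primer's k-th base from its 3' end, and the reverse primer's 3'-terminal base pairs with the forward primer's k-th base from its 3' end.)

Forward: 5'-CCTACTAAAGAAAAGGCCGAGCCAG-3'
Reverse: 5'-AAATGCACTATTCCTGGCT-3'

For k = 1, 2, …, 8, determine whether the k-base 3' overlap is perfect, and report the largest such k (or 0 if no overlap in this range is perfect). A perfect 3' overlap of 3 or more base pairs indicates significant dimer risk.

Last 8 bases (5'→3') — forward …CGAGCCAG, reverse …TCCTGGCT.
Reverse complement of the reverse primer's last 8 bases: AGCCAGGA; its first k bases are the reverse complement of the reverse primer's last k bases, so a perfect k-base overlap needs the forward primer's last k bases to equal them.
Comparing (forward last k vs required): k=1: G vs A ✗; k=2: AG vs AG ✓; k=3: CAG vs AGC ✗; k=4: CCAG vs AGCC ✗; k=5: GCCAG vs AGCCA ✗; k=6: AGCCAG vs AGCCAG ✓; k=7: GAGCCAG vs AGCCAGG ✗; k=8: CGAGCCAG vs AGCCAGGA ✗.
Perfect overlaps at k = 2, 6; the largest is 6.

Longest perfect overlap: 6 complementary base pairs; significant dimer risk (threshold 3).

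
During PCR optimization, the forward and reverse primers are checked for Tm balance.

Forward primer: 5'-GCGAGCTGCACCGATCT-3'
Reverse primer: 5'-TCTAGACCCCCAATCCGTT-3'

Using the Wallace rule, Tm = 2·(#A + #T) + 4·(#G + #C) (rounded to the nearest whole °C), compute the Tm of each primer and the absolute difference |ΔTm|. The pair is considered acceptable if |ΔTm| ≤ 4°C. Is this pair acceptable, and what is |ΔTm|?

Forward: A=3 T=3 G=5 C=6 → Tm = 2·6 + 4·11 = 56°C.
Reverse: A=4 T=5 G=2 C=8 → Tm = 2·9 + 4·10 = 58°C.
|ΔTm| = |56 − 58| = 2°C, ≤ 4°C.

|ΔTm| = 2°C; the pair is acceptable.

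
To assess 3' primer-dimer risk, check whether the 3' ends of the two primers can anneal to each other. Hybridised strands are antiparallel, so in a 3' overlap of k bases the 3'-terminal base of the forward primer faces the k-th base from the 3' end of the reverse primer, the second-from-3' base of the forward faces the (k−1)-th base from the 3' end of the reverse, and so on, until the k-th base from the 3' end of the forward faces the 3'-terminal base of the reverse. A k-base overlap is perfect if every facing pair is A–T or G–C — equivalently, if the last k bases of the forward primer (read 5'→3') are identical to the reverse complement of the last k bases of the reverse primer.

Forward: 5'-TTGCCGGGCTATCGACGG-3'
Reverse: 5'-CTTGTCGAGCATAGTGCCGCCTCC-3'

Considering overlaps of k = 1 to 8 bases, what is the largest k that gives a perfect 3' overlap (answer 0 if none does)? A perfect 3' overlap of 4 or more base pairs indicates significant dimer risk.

Longest perfect overlap: 2 complementary base pairs; below the dimer-risk threshold (threshold 4).

Last 8 bases (5'→3') — forward …ATCGACGG, reverse …CCGCCTCC.
Reverse complement of the reverse primer's last 8 bases: GGAGGCGG; its first k bases are the reverse complement of the reverse primer's last k bases, so a perfect k-base overlap needs the forward primer's last k bases to equal them.
Comparing (forward last k vs required): k=1: G vs G ✓; k=2: GG vs GG ✓; k=3: CGG vs GGA ✗; k=4: ACGG vs GGAG ✗; k=5: GACGG vs GGAGG ✗; k=6: CGACGG vs GGAGGC ✗; k=7: TCGACGG vs GGAGGCG ✗; k=8: ATCGACGG vs GGAGGCGG ✗.
Perfect overlaps at k = 1, 2; the largest is 2.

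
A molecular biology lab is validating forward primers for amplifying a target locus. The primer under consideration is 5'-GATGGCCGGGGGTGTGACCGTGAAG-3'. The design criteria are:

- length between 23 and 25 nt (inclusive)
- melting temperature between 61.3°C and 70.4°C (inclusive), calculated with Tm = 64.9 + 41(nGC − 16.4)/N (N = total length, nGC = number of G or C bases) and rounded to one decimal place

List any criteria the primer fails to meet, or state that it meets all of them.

Base counts: A=4, T=4, G=13, C=4 (length 25).
length: length 25 ✓
Tm: Tm = 64.9 + 41·(17 − 16.4)/25 = 65.9°C ✓

Meets all criteria.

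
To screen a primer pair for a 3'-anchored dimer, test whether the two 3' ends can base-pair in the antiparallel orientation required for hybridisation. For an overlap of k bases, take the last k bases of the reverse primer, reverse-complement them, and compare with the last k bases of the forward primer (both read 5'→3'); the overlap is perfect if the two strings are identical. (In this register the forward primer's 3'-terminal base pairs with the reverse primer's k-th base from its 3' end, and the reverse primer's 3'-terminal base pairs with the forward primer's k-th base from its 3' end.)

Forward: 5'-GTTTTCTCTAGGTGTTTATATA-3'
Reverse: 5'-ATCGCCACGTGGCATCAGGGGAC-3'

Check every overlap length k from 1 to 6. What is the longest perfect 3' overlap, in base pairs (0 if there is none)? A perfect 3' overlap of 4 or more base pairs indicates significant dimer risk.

Last 6 bases (5'→3') — forward …TATATA, reverse …GGGGAC.
Reverse complement of the reverse primer's last 6 bases: GTCCCC; its first k bases are the reverse complement of the reverse primer's last k bases, so a perfect k-base overlap needs the forward primer's last k bases to equal them.
Comparing (forward last k vs required): k=1: A vs G ✗; k=2: TA vs GT ✗; k=3: ATA vs GTC ✗; k=4: TATA vs GTCC ✗; k=5: ATATA vs GTCCC ✗; k=6: TATATA vs GTCCCC ✗.
No overlap length from 1 to 6 is perfect, so the longest perfect 3' overlap is 0.

Longest perfect overlap: 0 complementary base pairs; below the dimer-risk threshold (threshold 4).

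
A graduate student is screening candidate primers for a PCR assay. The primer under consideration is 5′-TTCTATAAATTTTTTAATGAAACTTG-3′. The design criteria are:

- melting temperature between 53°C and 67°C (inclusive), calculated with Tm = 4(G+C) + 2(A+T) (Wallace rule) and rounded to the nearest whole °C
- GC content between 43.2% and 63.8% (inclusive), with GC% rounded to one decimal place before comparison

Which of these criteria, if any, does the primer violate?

Base counts: A=9, T=13, G=2, C=2 (length 26).
Tm: Tm = 2·22 + 4·4 = 60°C ✓
GC content: GC 4/26 = 15.4%, outside 43.2–63.8% ✗

Fails: GC content.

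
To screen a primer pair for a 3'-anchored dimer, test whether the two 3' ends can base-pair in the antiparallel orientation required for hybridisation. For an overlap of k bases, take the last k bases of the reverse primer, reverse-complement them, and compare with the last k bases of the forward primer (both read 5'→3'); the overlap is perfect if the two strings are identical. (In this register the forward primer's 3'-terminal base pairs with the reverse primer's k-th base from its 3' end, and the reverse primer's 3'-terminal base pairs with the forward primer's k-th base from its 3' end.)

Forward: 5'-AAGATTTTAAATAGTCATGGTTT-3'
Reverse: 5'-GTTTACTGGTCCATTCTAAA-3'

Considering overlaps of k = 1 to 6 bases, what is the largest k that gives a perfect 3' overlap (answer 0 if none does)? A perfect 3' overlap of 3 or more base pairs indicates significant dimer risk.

Last 6 bases (5'→3') — forward …TGGTTT, reverse …TCTAAA.
Reverse complement of the reverse primer's last 6 bases: TTTAGA; its first k bases are the reverse complement of the reverse primer's last k bases, so a perfect k-base overlap needs the forward primer's last k bases to equal them.
Comparing (forward last k vs required): k=1: T vs T ✓; k=2: TT vs TT ✓; k=3: TTT vs TTT ✓; k=4: GTTT vs TTTA ✗; k=5: GGTTT vs TTTAG ✗; k=6: TGGTTT vs TTTAGA ✗.
Perfect overlaps at k = 1, 2, 3; the largest is 3.

Longest perfect overlap: 3 complementary base pairs; significant dimer risk (threshold 3).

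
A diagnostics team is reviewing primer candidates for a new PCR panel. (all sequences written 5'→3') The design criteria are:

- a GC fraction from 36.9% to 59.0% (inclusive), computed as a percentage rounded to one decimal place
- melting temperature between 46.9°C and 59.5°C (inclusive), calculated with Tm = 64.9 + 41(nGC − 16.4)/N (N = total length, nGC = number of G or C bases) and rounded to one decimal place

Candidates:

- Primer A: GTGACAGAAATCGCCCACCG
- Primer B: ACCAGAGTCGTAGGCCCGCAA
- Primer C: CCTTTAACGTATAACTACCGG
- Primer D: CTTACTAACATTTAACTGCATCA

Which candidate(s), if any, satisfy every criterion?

Primer C only.

Primer A (20 nt, A=6 T=2 G=5 C=7): GC 12/20 = 60.0%, outside 36.9–59.0% ✗; Tm = 64.9 + 41·(12 − 16.4)/20 = 55.9°C ✓ — fails.
Primer B (21 nt, A=6 T=2 G=6 C=7): GC 13/21 = 61.9%, outside 36.9–59.0% ✗; Tm = 64.9 + 41·(13 − 16.4)/21 = 58.3°C ✓ — fails.
Primer C (21 nt, A=6 T=6 G=3 C=6): GC 9/21 = 42.9% ✓; Tm = 64.9 + 41·(9 − 16.4)/21 = 50.5°C ✓ — passes.
Primer D (23 nt, A=8 T=8 G=1 C=6): GC 7/23 = 30.4%, outside 36.9–59.0% ✗; Tm = 64.9 + 41·(7 − 16.4)/23 = 48.1°C ✓ — fails.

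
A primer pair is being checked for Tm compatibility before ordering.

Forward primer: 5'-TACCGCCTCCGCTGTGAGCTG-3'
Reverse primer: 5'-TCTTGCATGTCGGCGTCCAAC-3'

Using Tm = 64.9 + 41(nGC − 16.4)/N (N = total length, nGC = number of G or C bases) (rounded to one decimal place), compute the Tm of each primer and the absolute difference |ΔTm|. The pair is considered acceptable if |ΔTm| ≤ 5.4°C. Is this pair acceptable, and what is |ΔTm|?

|ΔTm| = 3.9°C; the pair is acceptable.

Forward: G+C = 14, N = 21 → Tm = 64.9 + 41·(14 − 16.4)/21 = 60.2°C.
Reverse: G+C = 12, N = 21 → Tm = 64.9 + 41·(12 − 16.4)/21 = 56.3°C.
|ΔTm| = |60.2 − 56.3| = 3.9°C, ≤ 5.4°C.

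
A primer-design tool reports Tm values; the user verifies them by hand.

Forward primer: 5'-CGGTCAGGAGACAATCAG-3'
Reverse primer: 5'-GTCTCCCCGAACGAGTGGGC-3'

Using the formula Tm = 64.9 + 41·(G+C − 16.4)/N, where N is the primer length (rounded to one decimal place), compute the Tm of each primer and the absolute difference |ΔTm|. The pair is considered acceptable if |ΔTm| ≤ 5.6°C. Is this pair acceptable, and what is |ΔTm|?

|ΔTm| = 9.7°C; the pair is not acceptable.

Forward: G+C = 10, N = 18 → Tm = 64.9 + 41·(10 − 16.4)/18 = 50.3°C.
Reverse: G+C = 14, N = 20 → Tm = 64.9 + 41·(14 − 16.4)/20 = 60.0°C.
|ΔTm| = |50.3 − 60.0| = 9.7°C, > 5.6°C.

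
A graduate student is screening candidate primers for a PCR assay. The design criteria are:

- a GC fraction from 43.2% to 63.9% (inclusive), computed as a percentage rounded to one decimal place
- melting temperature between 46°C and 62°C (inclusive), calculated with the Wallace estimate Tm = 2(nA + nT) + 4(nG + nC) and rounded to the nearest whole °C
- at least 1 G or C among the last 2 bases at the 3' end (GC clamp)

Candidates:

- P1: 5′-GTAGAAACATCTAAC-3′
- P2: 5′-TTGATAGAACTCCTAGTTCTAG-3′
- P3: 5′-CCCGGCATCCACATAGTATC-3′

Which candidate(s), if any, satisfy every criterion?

P3 only.

P1 (15 nt, A=7 T=3 G=2 C=3): GC 5/15 = 33.3%, outside 43.2–63.9% ✗; Tm = 2·10 + 4·5 = 40°C, outside 46–62°C ✗; 3' end AC has 1 G/C ✓ — fails.
P2 (22 nt, A=6 T=8 G=4 C=4): GC 8/22 = 36.4%, outside 43.2–63.9% ✗; Tm = 2·14 + 4·8 = 60°C ✓; 3' end AG has 1 G/C ✓ — fails.
P3 (20 nt, A=5 T=4 G=3 C=8): GC 11/20 = 55.0% ✓; Tm = 2·9 + 4·11 = 62°C ✓; 3' end TC has 1 G/C ✓ — passes.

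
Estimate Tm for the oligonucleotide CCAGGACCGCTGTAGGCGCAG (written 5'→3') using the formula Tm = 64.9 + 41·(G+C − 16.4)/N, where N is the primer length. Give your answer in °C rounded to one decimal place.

62.2°C

Base counts: A=4, T=2, G=8, C=7; G+C = 15, N = 21.
Tm = 64.9 + 41·(15 − 16.4)/21 = 64.9 + -57.40/21 = 62.2°C.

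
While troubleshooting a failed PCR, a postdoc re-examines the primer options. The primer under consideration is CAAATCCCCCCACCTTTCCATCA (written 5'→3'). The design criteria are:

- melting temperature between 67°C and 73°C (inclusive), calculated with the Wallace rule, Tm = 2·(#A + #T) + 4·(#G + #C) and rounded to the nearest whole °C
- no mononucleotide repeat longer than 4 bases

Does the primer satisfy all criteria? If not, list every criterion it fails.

Base counts: A=6, T=5, G=0, C=12 (length 23).
Tm: Tm = 2·11 + 4·12 = 70°C ✓
homopolymer run: longest run = 6, exceeds 4 ✗

Fails: homopolymer run.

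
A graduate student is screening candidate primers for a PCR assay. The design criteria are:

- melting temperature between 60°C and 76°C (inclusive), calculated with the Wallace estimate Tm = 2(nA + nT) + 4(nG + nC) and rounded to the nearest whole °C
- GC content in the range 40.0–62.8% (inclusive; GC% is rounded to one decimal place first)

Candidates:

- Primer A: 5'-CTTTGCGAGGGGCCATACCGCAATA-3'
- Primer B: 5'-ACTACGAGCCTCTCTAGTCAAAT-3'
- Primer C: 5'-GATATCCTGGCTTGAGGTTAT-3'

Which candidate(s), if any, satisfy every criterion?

Primer A (25 nt, A=6 T=5 G=7 C=7): Tm = 2·11 + 4·14 = 78°C, outside 60–76°C ✗; GC 14/25 = 56.0% ✓ — fails.
Primer B (23 nt, A=7 T=6 G=3 C=7): Tm = 2·13 + 4·10 = 66°C ✓; GC 10/23 = 43.5% ✓ — passes.
Primer C (21 nt, A=4 T=8 G=6 C=3): Tm = 2·12 + 4·9 = 60°C ✓; GC 9/21 = 42.9% ✓ — passes.

Primer B and Primer C.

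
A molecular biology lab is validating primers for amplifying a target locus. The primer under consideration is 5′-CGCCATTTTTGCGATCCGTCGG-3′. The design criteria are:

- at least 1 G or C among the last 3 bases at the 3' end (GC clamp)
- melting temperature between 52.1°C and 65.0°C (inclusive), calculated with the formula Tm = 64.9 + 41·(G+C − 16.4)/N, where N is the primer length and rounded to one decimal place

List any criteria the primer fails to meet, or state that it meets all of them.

Meets all criteria.

Base counts: A=2, T=7, G=6, C=7 (length 22).
GC clamp: 3' end CGG has 3 G/C ✓
Tm: Tm = 64.9 + 41·(13 − 16.4)/22 = 58.6°C ✓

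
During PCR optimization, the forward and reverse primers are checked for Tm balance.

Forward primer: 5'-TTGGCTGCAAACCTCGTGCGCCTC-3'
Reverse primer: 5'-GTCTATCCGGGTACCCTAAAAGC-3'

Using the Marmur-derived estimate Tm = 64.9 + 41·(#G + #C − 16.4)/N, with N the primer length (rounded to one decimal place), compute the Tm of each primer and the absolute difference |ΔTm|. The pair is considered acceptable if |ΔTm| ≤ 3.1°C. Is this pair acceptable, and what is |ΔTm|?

Forward: G+C = 15, N = 24 → Tm = 64.9 + 41·(15 − 16.4)/24 = 62.5°C.
Reverse: G+C = 12, N = 23 → Tm = 64.9 + 41·(12 − 16.4)/23 = 57.1°C.
|ΔTm| = |62.5 − 57.1| = 5.4°C, > 3.1°C.

|ΔTm| = 5.4°C; the pair is not acceptable.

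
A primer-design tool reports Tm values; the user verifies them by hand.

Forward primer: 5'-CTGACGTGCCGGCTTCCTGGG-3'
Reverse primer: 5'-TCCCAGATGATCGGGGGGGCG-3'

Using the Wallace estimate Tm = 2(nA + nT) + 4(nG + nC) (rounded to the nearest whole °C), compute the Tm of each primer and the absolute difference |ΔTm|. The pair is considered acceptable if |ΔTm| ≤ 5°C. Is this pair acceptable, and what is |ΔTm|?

Forward: A=1 T=5 G=8 C=7 → Tm = 2·6 + 4·15 = 72°C.
Reverse: A=3 T=3 G=10 C=5 → Tm = 2·6 + 4·15 = 72°C.
|ΔTm| = |72 − 72| = 0°C, ≤ 5°C.

|ΔTm| = 0°C; the pair is acceptable.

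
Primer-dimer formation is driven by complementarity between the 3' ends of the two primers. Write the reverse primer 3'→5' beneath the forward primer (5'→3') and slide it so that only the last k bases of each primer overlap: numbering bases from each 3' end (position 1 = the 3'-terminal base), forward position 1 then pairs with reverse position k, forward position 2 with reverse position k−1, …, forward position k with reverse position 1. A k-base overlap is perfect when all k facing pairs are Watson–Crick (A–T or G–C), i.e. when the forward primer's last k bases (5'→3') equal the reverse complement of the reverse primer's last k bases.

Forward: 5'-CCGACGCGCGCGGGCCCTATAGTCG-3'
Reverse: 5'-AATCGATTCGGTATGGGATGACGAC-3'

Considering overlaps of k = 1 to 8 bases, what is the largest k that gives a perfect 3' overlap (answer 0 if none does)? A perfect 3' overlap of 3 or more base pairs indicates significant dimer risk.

Last 8 bases (5'→3') — forward …TATAGTCG, reverse …ATGACGAC.
Reverse complement of the reverse primer's last 8 bases: GTCGTCAT; its first k bases are the reverse complement of the reverse primer's last k bases, so a perfect k-base overlap needs the forward primer's last k bases to equal them.
Comparing (forward last k vs required): k=1: G vs G ✓; k=2: CG vs GT ✗; k=3: TCG vs GTC ✗; k=4: GTCG vs GTCG ✓; k=5: AGTCG vs GTCGT ✗; k=6: TAGTCG vs GTCGTC ✗; k=7: ATAGTCG vs GTCGTCA ✗; k=8: TATAGTCG vs GTCGTCAT ✗.
Perfect overlaps at k = 1, 4; the largest is 4.

Longest perfect overlap: 4 complementary base pairs; significant dimer risk (threshold 3).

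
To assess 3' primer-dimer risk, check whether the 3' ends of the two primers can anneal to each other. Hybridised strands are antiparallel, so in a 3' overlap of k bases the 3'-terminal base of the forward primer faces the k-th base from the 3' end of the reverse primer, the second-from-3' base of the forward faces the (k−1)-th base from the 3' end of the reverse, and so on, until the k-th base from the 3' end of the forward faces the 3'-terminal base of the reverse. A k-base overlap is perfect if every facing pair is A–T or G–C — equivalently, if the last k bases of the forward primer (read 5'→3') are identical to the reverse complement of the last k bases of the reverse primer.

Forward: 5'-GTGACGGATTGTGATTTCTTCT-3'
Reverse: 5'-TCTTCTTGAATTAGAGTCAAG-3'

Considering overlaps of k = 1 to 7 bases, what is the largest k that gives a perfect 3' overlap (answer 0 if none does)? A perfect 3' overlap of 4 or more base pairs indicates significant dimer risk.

Last 7 bases (5'→3') — forward …TTCTTCT, reverse …AGTCAAG.
Reverse complement of the reverse primer's last 7 bases: CTTGACT; its first k bases are the reverse complement of the reverse primer's last k bases, so a perfect k-base overlap needs the forward primer's last k bases to equal them.
Comparing (forward last k vs required): k=1: T vs C ✗; k=2: CT vs CT ✓; k=3: TCT vs CTT ✗; k=4: TTCT vs CTTG ✗; k=5: CTTCT vs CTTGA ✗; k=6: TCTTCT vs CTTGAC ✗; k=7: TTCTTCT vs CTTGACT ✗.
Only k = 2 is perfect, so the longest perfect 3' overlap is 2.

Longest perfect overlap: 2 complementary base pairs; below the dimer-risk threshold (threshold 4).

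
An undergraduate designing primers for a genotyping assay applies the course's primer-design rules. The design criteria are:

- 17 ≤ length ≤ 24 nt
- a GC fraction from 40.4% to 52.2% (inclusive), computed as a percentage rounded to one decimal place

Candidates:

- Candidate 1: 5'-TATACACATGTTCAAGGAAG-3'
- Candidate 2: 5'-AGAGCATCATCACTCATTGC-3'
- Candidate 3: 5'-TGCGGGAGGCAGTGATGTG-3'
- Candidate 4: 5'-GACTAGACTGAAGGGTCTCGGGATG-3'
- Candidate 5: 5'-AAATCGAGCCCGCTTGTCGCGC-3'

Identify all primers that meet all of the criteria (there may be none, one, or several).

Candidate 2 only.

Candidate 1 (20 nt, A=8 T=5 G=4 C=3): length 20 ✓; GC 7/20 = 35.0%, outside 40.4–52.2% ✗ — fails.
Candidate 2 (20 nt, A=6 T=5 G=3 C=6): length 20 ✓; GC 9/20 = 45.0% ✓ — passes.
Candidate 3 (19 nt, A=3 T=4 G=10 C=2): length 19 ✓; GC 12/19 = 63.2%, outside 40.4–52.2% ✗ — fails.
Candidate 4 (25 nt, A=6 T=5 G=10 C=4): length 25, outside 17–24 ✗; GC 14/25 = 56.0%, outside 40.4–52.2% ✗ — fails.
Candidate 5 (22 nt, A=4 T=4 G=6 C=8): length 22 ✓; GC 14/22 = 63.6%, outside 40.4–52.2% ✗ — fails.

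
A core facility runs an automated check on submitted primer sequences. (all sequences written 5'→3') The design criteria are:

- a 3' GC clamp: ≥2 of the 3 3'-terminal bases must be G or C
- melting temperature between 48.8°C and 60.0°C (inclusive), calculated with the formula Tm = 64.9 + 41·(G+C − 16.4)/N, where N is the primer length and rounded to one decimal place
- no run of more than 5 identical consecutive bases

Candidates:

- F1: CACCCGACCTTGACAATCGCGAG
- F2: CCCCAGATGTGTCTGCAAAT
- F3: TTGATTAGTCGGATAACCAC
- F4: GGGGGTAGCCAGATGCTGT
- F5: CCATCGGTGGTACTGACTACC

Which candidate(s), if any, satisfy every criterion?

F1 (23 nt, A=6 T=3 G=5 C=9): 3' end GAG has 2 G/C ✓; Tm = 64.9 + 41·(14 − 16.4)/23 = 60.6°C, outside 48.8–60.0°C ✗; longest run = 3 ✓ — fails.
F2 (20 nt, A=5 T=5 G=4 C=6): 3' end AAT has 0 G/C, need ≥2 ✗; Tm = 64.9 + 41·(10 − 16.4)/20 = 51.8°C ✓; longest run = 4 ✓ — fails.
F3 (20 nt, A=6 T=6 G=4 C=4): 3' end CAC has 2 G/C ✓; Tm = 64.9 + 41·(8 − 16.4)/20 = 47.7°C, outside 48.8–60.0°C ✗; longest run = 2 ✓ — fails.
F4 (19 nt, A=3 T=4 G=9 C=3): 3' end TGT has 1 G/C, need ≥2 ✗; Tm = 64.9 + 41·(12 − 16.4)/19 = 55.4°C ✓; longest run = 5 ✓ — fails.
F5 (21 nt, A=4 T=5 G=5 C=7): 3' end ACC has 2 G/C ✓; Tm = 64.9 + 41·(12 − 16.4)/21 = 56.3°C ✓; longest run = 2 ✓ — passes.

F5 only.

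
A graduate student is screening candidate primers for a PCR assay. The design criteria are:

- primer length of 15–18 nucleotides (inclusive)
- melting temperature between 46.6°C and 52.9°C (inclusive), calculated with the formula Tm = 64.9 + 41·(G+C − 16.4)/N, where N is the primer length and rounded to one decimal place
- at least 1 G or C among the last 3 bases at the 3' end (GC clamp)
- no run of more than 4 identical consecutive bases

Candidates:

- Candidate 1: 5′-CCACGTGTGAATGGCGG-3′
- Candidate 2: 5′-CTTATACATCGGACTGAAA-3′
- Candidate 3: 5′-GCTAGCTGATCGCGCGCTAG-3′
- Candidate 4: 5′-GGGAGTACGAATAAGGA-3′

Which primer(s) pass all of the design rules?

Candidate 1 (17 nt, A=3 T=3 G=7 C=4): length 17 ✓; Tm = 64.9 + 41·(11 − 16.4)/17 = 51.9°C ✓; 3' end CGG has 3 G/C ✓; longest run = 2 ✓ — passes.
Candidate 2 (19 nt, A=7 T=5 G=3 C=4): length 19, outside 15–18 ✗; Tm = 64.9 + 41·(7 − 16.4)/19 = 44.6°C, outside 46.6–52.9°C ✗; 3' end AAA has 0 G/C, need ≥1 ✗; longest run = 3 ✓ — fails.
Candidate 3 (20 nt, A=3 T=4 G=7 C=6): length 20, outside 15–18 ✗; Tm = 64.9 + 41·(13 − 16.4)/20 = 57.9°C, outside 46.6–52.9°C ✗; 3' end TAG has 1 G/C ✓; longest run = 1 ✓ — fails.
Candidate 4 (17 nt, A=7 T=2 G=7 C=1): length 17 ✓; Tm = 64.9 + 41·(8 − 16.4)/17 = 44.6°C, outside 46.6–52.9°C ✗; 3' end GGA has 2 G/C ✓; longest run = 3 ✓ — fails.

Candidate 1 only.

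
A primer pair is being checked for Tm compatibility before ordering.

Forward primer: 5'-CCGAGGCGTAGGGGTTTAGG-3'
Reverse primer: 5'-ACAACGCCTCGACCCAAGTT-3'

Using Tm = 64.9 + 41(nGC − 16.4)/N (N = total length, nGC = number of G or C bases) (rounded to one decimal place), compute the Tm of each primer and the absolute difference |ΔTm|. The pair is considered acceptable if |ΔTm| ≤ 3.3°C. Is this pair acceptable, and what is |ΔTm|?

Forward: G+C = 13, N = 20 → Tm = 64.9 + 41·(13 − 16.4)/20 = 57.9°C.
Reverse: G+C = 11, N = 20 → Tm = 64.9 + 41·(11 − 16.4)/20 = 53.8°C.
|ΔTm| = |57.9 − 53.8| = 4.1°C, > 3.3°C.

|ΔTm| = 4.1°C; the pair is not acceptable.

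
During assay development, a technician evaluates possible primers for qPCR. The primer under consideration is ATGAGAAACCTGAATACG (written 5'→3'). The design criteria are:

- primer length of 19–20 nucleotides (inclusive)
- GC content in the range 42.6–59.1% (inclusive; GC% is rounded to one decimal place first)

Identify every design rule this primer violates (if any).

Base counts: A=8, T=3, G=4, C=3 (length 18).
length: length 18, outside 19–20 ✗
GC content: GC 7/18 = 38.9%, outside 42.6–59.1% ✗

Fails: length, GC content.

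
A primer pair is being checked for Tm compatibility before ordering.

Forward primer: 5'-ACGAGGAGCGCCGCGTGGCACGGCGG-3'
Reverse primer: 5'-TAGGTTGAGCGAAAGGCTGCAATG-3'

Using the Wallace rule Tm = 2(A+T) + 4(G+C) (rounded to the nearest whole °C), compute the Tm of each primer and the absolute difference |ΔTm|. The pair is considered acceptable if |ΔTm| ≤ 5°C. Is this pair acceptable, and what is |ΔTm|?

Forward: A=4 T=1 G=13 C=8 → Tm = 2·5 + 4·21 = 94°C.
Reverse: A=7 T=5 G=9 C=3 → Tm = 2·12 + 4·12 = 72°C.
|ΔTm| = |94 − 72| = 22°C, > 5°C.

|ΔTm| = 22°C; the pair is not acceptable.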